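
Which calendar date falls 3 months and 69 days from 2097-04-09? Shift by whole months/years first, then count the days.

September 16, 2097

Counting forward 3 months and 69 days from April 9, 2097: first the month/year part, then the days.
month 4 + 3 = 7 → July 2097.
Day 9 is valid in July, giving July 9, 2097.
Now add 69 days from July 9, 2097.
July has 31 days, so 31 − 9 = 22 days remain after July 9, 2097; 69 − 22 = 47 left.
August 2097 has 31 days: 47 − 31 = 16 left.
16 days into September 2097 → September 16, 2097.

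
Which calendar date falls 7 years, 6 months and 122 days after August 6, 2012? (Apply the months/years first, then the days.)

Adding 7 years, 6 months and 122 days from August 6, 2012: first the month/year part, then the days.
+7 years → 2019; month 8 + 6 = 14, which is month 2 of year 2020 → February 2020.
Day 6 is valid in February, giving February 6, 2020.
Now add 122 days from February 6, 2020.
February has 29 days, so 29 − 6 = 23 days remain after February 6, 2020; 122 − 23 = 99 left.
March 2020 has 31 days: 99 − 31 = 68 left.
April 2020 has 30 days: 68 − 30 = 38 left.
May 2020 has 31 days: 38 − 31 = 7 left.
7 days into June 2020 → June 7, 2020.

June 7, 2020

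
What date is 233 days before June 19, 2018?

Subtracting 233 days from June 19, 2018.
Going back 19 days from June 19, 2018 reaches the end of the previous month; 233 − 19 = 214 left.
May 2018 has 31 days: 214 − 31 = 183 left.
April 2018 has 30 days: 183 − 30 = 153 left.
March 2018 has 31 days: 153 − 31 = 122 left.
February 2018 has 28 days (2018 is not a leap year): 122 − 28 = 94 left.
January 2018 has 31 days: 94 − 31 = 63 left.
December 2017 has 31 days: 63 − 31 = 32 left.
November 2017 has 30 days: 32 − 30 = 2 left.
October 2017 has 31 days; 31 − 2 = 29 → October 29, 2017.

October 29, 2017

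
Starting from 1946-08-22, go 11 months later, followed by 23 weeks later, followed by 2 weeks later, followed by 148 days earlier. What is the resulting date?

Counting forward 11 months from August 22, 1946:
month 8 + 11 = 19, which is month 7 of year 1947 → July 1947.
Day 22 is valid in July, giving July 22, 1947.
Advancing 23 weeks (= 161 days) from July 22, 1947:
July has 31 days, so 31 − 22 = 9 days remain after July 22, 1947; 161 − 9 = 152 left.
August 1947 has 31 days: 152 − 31 = 121 left.
September 1947 has 30 days: 121 − 30 = 91 left.
October 1947 has 31 days: 91 − 31 = 60 left.
November 1947 has 30 days: 60 − 30 = 30 left.
30 days into December 1947 → December 30, 1947.
Advancing 2 weeks (= 14 days) from December 30, 1947:
December has 31 days, so 31 − 30 = 1 day remains after December 30, 1947; 14 − 1 = 13 left.
13 days into January 1948 → January 13, 1948.
Going back 148 days from January 13, 1948:
Going back 13 days from January 13, 1948 reaches the end of the previous month; 148 − 13 = 135 left.
December 1947 has 31 days: 135 − 31 = 104 left.
November 1947 has 30 days: 104 − 30 = 74 left.
October 1947 has 31 days: 74 − 31 = 43 left.
September 1947 has 30 days: 43 − 30 = 13 left.
August 1947 has 31 days; 31 − 13 = 18 → August 18, 1947.

August 18, 1947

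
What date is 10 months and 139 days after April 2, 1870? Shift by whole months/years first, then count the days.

June 21, 1871

Adding 10 months and 139 days from April 2, 1870: first the month/year part, then the days.
month 4 + 10 = 14, which is month 2 of year 1871 → February 1871.
Day 2 is valid in February, giving February 2, 1871.
Now add 139 days from February 2, 1871.
February has 28 days, so 28 − 2 = 26 days remain after February 2, 1871; 139 − 26 = 113 left.
March 1871 has 31 days: 113 − 31 = 82 left.
April 1871 has 30 days: 82 − 30 = 52 left.
May 1871 has 31 days: 52 − 31 = 21 left.
21 days into June 1871 → June 21, 1871.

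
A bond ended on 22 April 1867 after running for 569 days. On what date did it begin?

September 30, 1865

Counting back 569 days from April 22, 1867.
Going back 22 days from April 22, 1867 reaches the end of the previous month; 569 − 22 = 547 left.
March 1867 has 31 days: 547 − 31 = 516 left.
February 1867 has 28 days (1867 is not a leap year): 516 − 28 = 488 left.
January 1867 has 31 days: 488 − 31 = 457 left.
December 1866 has 31 days: 457 − 31 = 426 left.
November 1866 has 30 days: 426 − 30 = 396 left.
October 1866 has 31 days: 396 − 31 = 365 left.
September 1866 has 30 days: 365 − 30 = 335 left.
August 1866 has 31 days: 335 − 31 = 304 left.
July 1866 has 31 days: 304 − 31 = 273 left.
June 1866 has 30 days: 273 − 30 = 243 left.
May 1866 has 31 days: 243 − 31 = 212 left.
April 1866 has 30 days: 212 − 30 = 182 left.
March 1866 has 31 days: 182 − 31 = 151 left.
February 1866 has 28 days (1866 is not a leap year): 151 − 28 = 123 left.
January 1866 has 31 days: 123 − 31 = 92 left.
December 1865 has 31 days: 92 − 31 = 61 left.
November 1865 has 30 days: 61 − 30 = 31 left.
October 1865 has 31 days: 31 − 31 = 0 left.
September 1865 has 30 days; 30 − 0 = 30 → September 30, 1865.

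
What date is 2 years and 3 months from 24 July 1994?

October 24, 1996

Counting forward 2 years and 3 months from July 24, 1994.
+2 years → 1996; month 7 + 3 = 10 → October 1996.
Day 24 is valid in October, giving October 24, 1996.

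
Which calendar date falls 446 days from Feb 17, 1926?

Counting forward 446 days from February 17, 1926.
February has 28 days, so 28 − 17 = 11 days remain after February 17, 1926; 446 − 11 = 435 left.
March 1926 has 31 days: 435 − 31 = 404 left.
April 1926 has 30 days: 404 − 30 = 374 left.
May 1926 has 31 days: 374 − 31 = 343 left.
June 1926 has 30 days: 343 − 30 = 313 left.
July 1926 has 31 days: 313 − 31 = 282 left.
August 1926 has 31 days: 282 − 31 = 251 left.
September 1926 has 30 days: 251 − 30 = 221 left.
October 1926 has 31 days: 221 − 31 = 190 left.
November 1926 has 30 days: 190 − 30 = 160 left.
December 1926 has 31 days: 160 − 31 = 129 left.
January 1927 has 31 days: 129 − 31 = 98 left.
February 1927 has 28 days (1927 is not a leap year): 98 − 28 = 70 left.
March 1927 has 31 days: 70 − 31 = 39 left.
April 1927 has 30 days: 39 − 30 = 9 left.
9 days into May 1927 → May 9, 1927.

May 9, 1927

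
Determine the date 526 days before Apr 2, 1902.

October 23, 1900

Subtracting 526 days from April 2, 1902.
Going back 2 days from April 2, 1902 reaches the end of the previous month; 526 − 2 = 524 left.
March 1902 has 31 days: 524 − 31 = 493 left.
February 1902 has 28 days (1902 is not a leap year): 493 − 28 = 465 left.
January 1902 has 31 days: 465 − 31 = 434 left.
December 1901 has 31 days: 434 − 31 = 403 left.
November 1901 has 30 days: 403 − 30 = 373 left.
October 1901 has 31 days: 373 − 31 = 342 left.
September 1901 has 30 days: 342 − 30 = 312 left.
August 1901 has 31 days: 312 − 31 = 281 left.
July 1901 has 31 days: 281 − 31 = 250 left.
June 1901 has 30 days: 250 − 30 = 220 left.
May 1901 has 31 days: 220 − 31 = 189 left.
April 1901 has 30 days: 189 − 30 = 159 left.
March 1901 has 31 days: 159 − 31 = 128 left.
February 1901 has 28 days (1901 is not a leap year): 128 − 28 = 100 left.
January 1901 has 31 days: 100 − 31 = 69 left.
December 1900 has 31 days: 69 − 31 = 38 left.
November 1900 has 30 days: 38 − 30 = 8 left.
October 1900 has 31 days; 31 − 8 = 23 → October 23, 1900.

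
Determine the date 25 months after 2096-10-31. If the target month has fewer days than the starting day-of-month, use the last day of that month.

Advancing 25 months from October 31, 2096.
month 10 + 25 = 35, which is month 11 of year 2098 → November 2098.
November 2098 has only 30 days and the start was day 31, so the date clamps to November 30, 2098.

November 30, 2098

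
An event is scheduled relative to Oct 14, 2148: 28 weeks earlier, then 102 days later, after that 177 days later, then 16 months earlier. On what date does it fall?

September 5, 2147

Going back 28 weeks (= 196 days) from October 14, 2148:
Going back 14 days from October 14, 2148 reaches the end of the previous month; 196 − 14 = 182 left.
September 2148 has 30 days: 182 − 30 = 152 left.
August 2148 has 31 days: 152 − 31 = 121 left.
July 2148 has 31 days: 121 − 31 = 90 left.
June 2148 has 30 days: 90 − 30 = 60 left.
May 2148 has 31 days: 60 − 31 = 29 left.
April 2148 has 30 days; 30 − 29 = 1 → April 1, 2148.
Counting forward 102 days from April 1, 2148:
April has 30 days, so 30 − 1 = 29 days remain after April 1, 2148; 102 − 29 = 73 left.
May 2148 has 31 days: 73 − 31 = 42 left.
June 2148 has 30 days: 42 − 30 = 12 left.
12 days into July 2148 → July 12, 2148.
Counting forward 177 days from July 12, 2148:
July has 31 days, so 31 − 12 = 19 days remain after July 12, 2148; 177 − 19 = 158 left.
August 2148 has 31 days: 158 − 31 = 127 left.
September 2148 has 30 days: 127 − 30 = 97 left.
October 2148 has 31 days: 97 − 31 = 66 left.
November 2148 has 30 days: 66 − 30 = 36 left.
December 2148 has 31 days: 36 − 31 = 5 left.
5 days into January 2149 → January 5, 2149.
Going back 16 months from January 5, 2149:
month 1 − 16 = -15, which is month 9 of year 2147 → September 2147.
Day 5 is valid in September, giving September 5, 2147.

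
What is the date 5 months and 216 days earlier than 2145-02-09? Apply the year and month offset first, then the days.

Going back 5 months and 216 days from February 9, 2145: first the month/year part, then the days.
month 2 − 5 = -3, which is month 9 of year 2144 → September 2144.
Day 9 is valid in September, giving September 9, 2144.
Now subtract 216 days from September 9, 2144.
Going back 9 days from September 9, 2144 reaches the end of the previous month; 216 − 9 = 207 left.
August 2144 has 31 days: 207 − 31 = 176 left.
July 2144 has 31 days: 176 − 31 = 145 left.
June 2144 has 30 days: 145 − 30 = 115 left.
May 2144 has 31 days: 115 − 31 = 84 left.
April 2144 has 30 days: 84 − 30 = 54 left.
March 2144 has 31 days: 54 − 31 = 23 left.
February 2144 has 29 days; 29 − 23 = 6 → February 6, 2144.

February 6, 2144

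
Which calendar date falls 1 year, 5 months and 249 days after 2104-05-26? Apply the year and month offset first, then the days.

July 2, 2106

Adding 1 year, 5 months and 249 days from May 26, 2104: first the month/year part, then the days.
+1 year → 2105; month 5 + 5 = 10 → October 2105.
Day 26 is valid in October, giving October 26, 2105.
Now add 249 days from October 26, 2105.
October has 31 days, so 31 − 26 = 5 days remain after October 26, 2105; 249 − 5 = 244 left.
November 2105 has 30 days: 244 − 30 = 214 left.
December 2105 has 31 days: 214 − 31 = 183 left.
January 2106 has 31 days: 183 − 31 = 152 left.
February 2106 has 28 days (2106 is not a leap year): 152 − 28 = 124 left.
March 2106 has 31 days: 124 − 31 = 93 left.
April 2106 has 30 days: 93 − 30 = 63 left.
May 2106 has 31 days: 63 − 31 = 32 left.
June 2106 has 30 days: 32 − 30 = 2 left.
2 days into July 2106 → July 2, 2106.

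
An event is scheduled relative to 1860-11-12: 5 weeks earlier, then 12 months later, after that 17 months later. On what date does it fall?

Going back 5 weeks (= 35 days) from November 12, 1860:
Going back 12 days from November 12, 1860 reaches the end of the previous month; 35 − 12 = 23 left.
October 1860 has 31 days; 31 − 23 = 8 → October 8, 1860.
Counting forward 12 months from October 8, 1860:
month 10 + 12 = 22, which is month 10 of year 1861 → October 1861.
Day 8 is valid in October, giving October 8, 1861.
Adding 17 months from October 8, 1861:
month 10 + 17 = 27, which is month 3 of year 1863 → March 1863.
Day 8 is valid in March, giving March 8, 1863.

March 8, 1863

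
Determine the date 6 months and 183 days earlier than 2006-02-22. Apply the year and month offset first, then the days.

Going back 6 months and 183 days from February 22, 2006: first the month/year part, then the days.
month 2 − 6 = -4, which is month 8 of year 2005 → August 2005.
Day 22 is valid in August, giving August 22, 2005.
Now subtract 183 days from August 22, 2005.
Going back 22 days from August 22, 2005 reaches the end of the previous month; 183 − 22 = 161 left.
July 2005 has 31 days: 161 − 31 = 130 left.
June 2005 has 30 days: 130 − 30 = 100 left.
May 2005 has 31 days: 100 − 31 = 69 left.
April 2005 has 30 days: 69 − 30 = 39 left.
March 2005 has 31 days: 39 − 31 = 8 left.
February 2005 has 28 days; 28 − 8 = 20 → February 20, 2005.

February 20, 2005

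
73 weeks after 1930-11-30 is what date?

April 24, 1932

Advancing 73 weeks = 511 days from November 30, 1930.
November has 30 days, so 30 − 30 = 0 days remain after November 30, 1930; 511 − 0 = 511 left.
December 1930 has 31 days: 511 − 31 = 480 left.
January 1931 has 31 days: 480 − 31 = 449 left.
February 1931 has 28 days (1931 is not a leap year): 449 − 28 = 421 left.
March 1931 has 31 days: 421 − 31 = 390 left.
April 1931 has 30 days: 390 − 30 = 360 left.
May 1931 has 31 days: 360 − 31 = 329 left.
June 1931 has 30 days: 329 − 30 = 299 left.
July 1931 has 31 days: 299 − 31 = 268 left.
August 1931 has 31 days: 268 − 31 = 237 left.
September 1931 has 30 days: 237 − 30 = 207 left.
October 1931 has 31 days: 207 − 31 = 176 left.
November 1931 has 30 days: 176 − 30 = 146 left.
December 1931 has 31 days: 146 − 31 = 115 left.
January 1932 has 31 days: 115 − 31 = 84 left.
February 1932 has 29 days (1932 is a leap year): 84 − 29 = 55 left.
March 1932 has 31 days: 55 − 31 = 24 left.
24 days into April 1932 → April 24, 1932.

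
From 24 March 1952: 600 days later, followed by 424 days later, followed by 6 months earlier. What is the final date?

July 12, 1954

Counting forward 600 days from March 24, 1952:
March has 31 days, so 31 − 24 = 7 days remain after March 24, 1952; 600 − 7 = 593 left.
April 1952 has 30 days: 593 − 30 = 563 left.
May 1952 has 31 days: 563 − 31 = 532 left.
June 1952 has 30 days: 532 − 30 = 502 left.
July 1952 has 31 days: 502 − 31 = 471 left.
August 1952 has 31 days: 471 − 31 = 440 left.
September 1952 has 30 days: 440 − 30 = 410 left.
October 1952 has 31 days: 410 − 31 = 379 left.
November 1952 has 30 days: 379 − 30 = 349 left.
December 1952 has 31 days: 349 − 31 = 318 left.
January 1953 has 31 days: 318 − 31 = 287 left.
February 1953 has 28 days (1953 is not a leap year): 287 − 28 = 259 left.
March 1953 has 31 days: 259 − 31 = 228 left.
April 1953 has 30 days: 228 − 30 = 198 left.
May 1953 has 31 days: 198 − 31 = 167 left.
June 1953 has 30 days: 167 − 30 = 137 left.
July 1953 has 31 days: 137 − 31 = 106 left.
August 1953 has 31 days: 106 − 31 = 75 left.
September 1953 has 30 days: 75 − 30 = 45 left.
October 1953 has 31 days: 45 − 31 = 14 left.
14 days into November 1953 → November 14, 1953.
Adding 424 days from November 14, 1953:
November has 30 days, so 30 − 14 = 16 days remain after November 14, 1953; 424 − 16 = 408 left.
December 1953 has 31 days: 408 − 31 = 377 left.
January 1954 has 31 days: 377 − 31 = 346 left.
February 1954 has 28 days (1954 is not a leap year): 346 − 28 = 318 left.
March 1954 has 31 days: 318 − 31 = 287 left.
April 1954 has 30 days: 287 − 30 = 257 left.
May 1954 has 31 days: 257 − 31 = 226 left.
June 1954 has 30 days: 226 − 30 = 196 left.
July 1954 has 31 days: 196 − 31 = 165 left.
August 1954 has 31 days: 165 − 31 = 134 left.
September 1954 has 30 days: 134 − 30 = 104 left.
October 1954 has 31 days: 104 − 31 = 73 left.
November 1954 has 30 days: 73 − 30 = 43 left.
December 1954 has 31 days: 43 − 31 = 12 left.
12 days into January 1955 → January 12, 1955.
Subtracting 6 months from January 12, 1955:
month 1 − 6 = -5, which is month 7 of year 1954 → July 1954.
Day 12 is valid in July, giving July 12, 1954.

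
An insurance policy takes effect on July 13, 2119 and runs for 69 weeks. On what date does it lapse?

November 7, 2120

Adding 69 weeks = 483 days from July 13, 2119.
July has 31 days, so 31 − 13 = 18 days remain after July 13, 2119; 483 − 18 = 465 left.
August 2119 has 31 days: 465 − 31 = 434 left.
September 2119 has 30 days: 434 − 30 = 404 left.
October 2119 has 31 days: 404 − 31 = 373 left.
November 2119 has 30 days: 373 − 30 = 343 left.
December 2119 has 31 days: 343 − 31 = 312 left.
January 2120 has 31 days: 312 − 31 = 281 left.
February 2120 has 29 days (2120 is a leap year): 281 − 29 = 252 left.
March 2120 has 31 days: 252 − 31 = 221 left.
April 2120 has 30 days: 221 − 30 = 191 left.
May 2120 has 31 days: 191 − 31 = 160 left.
June 2120 has 30 days: 160 − 30 = 130 left.
July 2120 has 31 days: 130 − 31 = 99 left.
August 2120 has 31 days: 99 − 31 = 68 left.
September 2120 has 30 days: 68 − 30 = 38 left.
October 2120 has 31 days: 38 − 31 = 7 left.
7 days into November 2120 → November 7, 2120.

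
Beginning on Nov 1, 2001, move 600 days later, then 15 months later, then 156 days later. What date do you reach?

Counting forward 600 days from November 1, 2001:
November has 30 days, so 30 − 1 = 29 days remain after November 1, 2001; 600 − 29 = 571 left.
December 2001 has 31 days: 571 − 31 = 540 left.
January 2002 has 31 days: 540 − 31 = 509 left.
February 2002 has 28 days (2002 is not a leap year): 509 − 28 = 481 left.
March 2002 has 31 days: 481 − 31 = 450 left.
April 2002 has 30 days: 450 − 30 = 420 left.
May 2002 has 31 days: 420 − 31 = 389 left.
June 2002 has 30 days: 389 − 30 = 359 left.
July 2002 has 31 days: 359 − 31 = 328 left.
August 2002 has 31 days: 328 − 31 = 297 left.
September 2002 has 30 days: 297 − 30 = 267 left.
October 2002 has 31 days: 267 − 31 = 236 left.
November 2002 has 30 days: 236 − 30 = 206 left.
December 2002 has 31 days: 206 − 31 = 175 left.
January 2003 has 31 days: 175 − 31 = 144 left.
February 2003 has 28 days (2003 is not a leap year): 144 − 28 = 116 left.
March 2003 has 31 days: 116 − 31 = 85 left.
April 2003 has 30 days: 85 − 30 = 55 left.
May 2003 has 31 days: 55 − 31 = 24 left.
24 days into June 2003 → June 24, 2003.
Counting forward 15 months from June 24, 2003:
month 6 + 15 = 21, which is month 9 of year 2004 → September 2004.
Day 24 is valid in September, giving September 24, 2004.
Counting forward 156 days from September 24, 2004:
September has 30 days, so 30 − 24 = 6 days remain after September 24, 2004; 156 − 6 = 150 left.
October 2004 has 31 days: 150 − 31 = 119 left.
November 2004 has 30 days: 119 − 30 = 89 left.
December 2004 has 31 days: 89 − 31 = 58 left.
January 2005 has 31 days: 58 − 31 = 27 left.
27 days into February 2005 → February 27, 2005.

February 27, 2005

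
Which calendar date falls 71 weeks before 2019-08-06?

March 27, 2018

Counting back 71 weeks = 497 days from August 6, 2019.
Going back 6 days from August 6, 2019 reaches the end of the previous month; 497 − 6 = 491 left.
July 2019 has 31 days: 491 − 31 = 460 left.
June 2019 has 30 days: 460 − 30 = 430 left.
May 2019 has 31 days: 430 − 31 = 399 left.
April 2019 has 30 days: 399 − 30 = 369 left.
March 2019 has 31 days: 369 − 31 = 338 left.
February 2019 has 28 days (2019 is not a leap year): 338 − 28 = 310 left.
January 2019 has 31 days: 310 − 31 = 279 left.
December 2018 has 31 days: 279 − 31 = 248 left.
November 2018 has 30 days: 248 − 30 = 218 left.
October 2018 has 31 days: 218 − 31 = 187 left.
September 2018 has 30 days: 187 − 30 = 157 left.
August 2018 has 31 days: 157 − 31 = 126 left.
July 2018 has 31 days: 126 − 31 = 95 left.
June 2018 has 30 days: 95 − 30 = 65 left.
May 2018 has 31 days: 65 − 31 = 34 left.
April 2018 has 30 days: 34 − 30 = 4 left.
March 2018 has 31 days; 31 − 4 = 27 → March 27, 2018.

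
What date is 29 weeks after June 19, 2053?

Adding 29 weeks = 203 days from June 19, 2053.
June has 30 days, so 30 − 19 = 11 days remain after June 19, 2053; 203 − 11 = 192 left.
July 2053 has 31 days: 192 − 31 = 161 left.
August 2053 has 31 days: 161 − 31 = 130 left.
September 2053 has 30 days: 130 − 30 = 100 left.
October 2053 has 31 days: 100 − 31 = 69 left.
November 2053 has 30 days: 69 − 30 = 39 left.
December 2053 has 31 days: 39 − 31 = 8 left.
8 days into January 2054 → January 8, 2054.

January 8, 2054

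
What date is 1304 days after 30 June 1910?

January 24, 1914

Advancing 1304 days from June 30, 1910.
June has 30 days, so 30 − 30 = 0 days remain after June 30, 1910; 1304 − 0 = 1304 left.
July 1910 has 31 days: 1304 − 31 = 1273 left.
August 1910 has 31 days: 1273 − 31 = 1242 left.
September 1910 has 30 days: 1242 − 30 = 1212 left.
October 1910 has 31 days: 1212 − 31 = 1181 left.
November 1910 has 30 days: 1181 − 30 = 1151 left.
December 1910 has 31 days: 1151 − 31 = 1120 left.
January 1911 has 31 days: 1120 − 31 = 1089 left.
February 1911 has 28 days (1911 is not a leap year): 1089 − 28 = 1061 left.
March 1911 has 31 days: 1061 − 31 = 1030 left.
April 1911 has 30 days: 1030 − 30 = 1000 left.
May 1911 has 31 days: 1000 − 31 = 969 left.
June 1911 has 30 days: 969 − 30 = 939 left.
July 1911 has 31 days: 939 − 31 = 908 left.
August 1911 has 31 days: 908 − 31 = 877 left.
September 1911 has 30 days: 877 − 30 = 847 left.
October 1911 has 31 days: 847 − 31 = 816 left.
November 1911 has 30 days: 816 − 30 = 786 left.
December 1911 has 31 days: 786 − 31 = 755 left.
January 1912 has 31 days: 755 − 31 = 724 left.
February 1912 has 29 days (1912 is a leap year): 724 − 29 = 695 left.
March 1912 has 31 days: 695 − 31 = 664 left.
April 1912 has 30 days: 664 − 30 = 634 left.
May 1912 has 31 days: 634 − 31 = 603 left.
June 1912 has 30 days: 603 − 30 = 573 left.
July 1912 has 31 days: 573 − 31 = 542 left.
August 1912 has 31 days: 542 − 31 = 511 left.
September 1912 has 30 days: 511 − 30 = 481 left.
October 1912 has 31 days: 481 − 31 = 450 left.
November 1912 has 30 days: 450 − 30 = 420 left.
December 1912 has 31 days: 420 − 31 = 389 left.
January 1913 has 31 days: 389 − 31 = 358 left.
February 1913 has 28 days (1913 is not a leap year): 358 − 28 = 330 left.
March 1913 has 31 days: 330 − 31 = 299 left.
April 1913 has 30 days: 299 − 30 = 269 left.
May 1913 has 31 days: 269 − 31 = 238 left.
June 1913 has 30 days: 238 − 30 = 208 left.
July 1913 has 31 days: 208 − 31 = 177 left.
August 1913 has 31 days: 177 − 31 = 146 left.
September 1913 has 30 days: 146 − 30 = 116 left.
October 1913 has 31 days: 116 − 31 = 85 left.
November 1913 has 30 days: 85 − 30 = 55 left.
December 1913 has 31 days: 55 − 31 = 24 left.
24 days into January 1914 → January 24, 1914.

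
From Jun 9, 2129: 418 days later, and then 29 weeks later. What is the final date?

February 20, 2131

Counting forward 418 days from June 9, 2129:
June has 30 days, so 30 − 9 = 21 days remain after June 9, 2129; 418 − 21 = 397 left.
July 2129 has 31 days: 397 − 31 = 366 left.
August 2129 has 31 days: 366 − 31 = 335 left.
September 2129 has 30 days: 335 − 30 = 305 left.
October 2129 has 31 days: 305 − 31 = 274 left.
November 2129 has 30 days: 274 − 30 = 244 left.
December 2129 has 31 days: 244 − 31 = 213 left.
January 2130 has 31 days: 213 − 31 = 182 left.
February 2130 has 28 days (2130 is not a leap year): 182 − 28 = 154 left.
March 2130 has 31 days: 154 − 31 = 123 left.
April 2130 has 30 days: 123 − 30 = 93 left.
May 2130 has 31 days: 93 − 31 = 62 left.
June 2130 has 30 days: 62 − 30 = 32 left.
July 2130 has 31 days: 32 − 31 = 1 left.
1 day into August 2130 → August 1, 2130.
Advancing 29 weeks (= 203 days) from August 1, 2130:
August has 31 days, so 31 − 1 = 30 days remain after August 1, 2130; 203 − 30 = 173 left.
September 2130 has 30 days: 173 − 30 = 143 left.
October 2130 has 31 days: 143 − 31 = 112 left.
November 2130 has 30 days: 112 − 30 = 82 left.
December 2130 has 31 days: 82 − 31 = 51 left.
January 2131 has 31 days: 51 − 31 = 20 left.
20 days into February 2131 → February 20, 2131.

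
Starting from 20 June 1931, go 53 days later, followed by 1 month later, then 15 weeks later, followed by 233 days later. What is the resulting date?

August 15, 1932

Counting forward 53 days from June 20, 1931:
June has 30 days, so 30 − 20 = 10 days remain after June 20, 1931; 53 − 10 = 43 left.
July 1931 has 31 days: 43 − 31 = 12 left.
12 days into August 1931 → August 12, 1931.
Advancing 1 month from August 12, 1931:
month 8 + 1 = 9 → September 1931.
Day 12 is valid in September, giving September 12, 1931.
Counting forward 15 weeks (= 105 days) from September 12, 1931:
September has 30 days, so 30 − 12 = 18 days remain after September 12, 1931; 105 − 18 = 87 left.
October 1931 has 31 days: 87 − 31 = 56 left.
November 1931 has 30 days: 56 − 30 = 26 left.
26 days into December 1931 → December 26, 1931.
Advancing 233 days from December 26, 1931:
December has 31 days, so 31 − 26 = 5 days remain after December 26, 1931; 233 − 5 = 228 left.
January 1932 has 31 days: 228 − 31 = 197 left.
February 1932 has 29 days (1932 is a leap year): 197 − 29 = 168 left.
March 1932 has 31 days: 168 − 31 = 137 left.
April 1932 has 30 days: 137 − 30 = 107 left.
May 1932 has 31 days: 107 − 31 = 76 left.
June 1932 has 30 days: 76 − 30 = 46 left.
July 1932 has 31 days: 46 − 31 = 15 left.
15 days into August 1932 → August 15, 1932.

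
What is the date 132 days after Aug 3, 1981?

December 13, 1981

Advancing 132 days from August 3, 1981.
August has 31 days, so 31 − 3 = 28 days remain after August 3, 1981; 132 − 28 = 104 left.
September 1981 has 30 days: 104 − 30 = 74 left.
October 1981 has 31 days: 74 − 31 = 43 left.
November 1981 has 30 days: 43 − 30 = 13 left.
13 days into December 1981 → December 13, 1981.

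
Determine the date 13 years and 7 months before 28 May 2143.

October 28, 2129

Subtracting 13 years and 7 months from May 28, 2143.
-13 years → 2130; month 5 − 7 = -2, which is month 10 of year 2129 → October 2129.
Day 28 is valid in October, giving October 28, 2129.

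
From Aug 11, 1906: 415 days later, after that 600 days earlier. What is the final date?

February 7, 1906

Counting forward 415 days from August 11, 1906:
August has 31 days, so 31 − 11 = 20 days remain after August 11, 1906; 415 − 20 = 395 left.
September 1906 has 30 days: 395 − 30 = 365 left.
October 1906 has 31 days: 365 − 31 = 334 left.
November 1906 has 30 days: 334 − 30 = 304 left.
December 1906 has 31 days: 304 − 31 = 273 left.
January 1907 has 31 days: 273 − 31 = 242 left.
February 1907 has 28 days (1907 is not a leap year): 242 − 28 = 214 left.
March 1907 has 31 days: 214 − 31 = 183 left.
April 1907 has 30 days: 183 − 30 = 153 left.
May 1907 has 31 days: 153 − 31 = 122 left.
June 1907 has 30 days: 122 − 30 = 92 left.
July 1907 has 31 days: 92 − 31 = 61 left.
August 1907 has 31 days: 61 − 31 = 30 left.
30 days into September 1907 → September 30, 1907.
Going back 600 days from September 30, 1907:
Going back 30 days from September 30, 1907 reaches the end of the previous month; 600 − 30 = 570 left.
August 1907 has 31 days: 570 − 31 = 539 left.
July 1907 has 31 days: 539 − 31 = 508 left.
June 1907 has 30 days: 508 − 30 = 478 left.
May 1907 has 31 days: 478 − 31 = 447 left.
April 1907 has 30 days: 447 − 30 = 417 left.
March 1907 has 31 days: 417 − 31 = 386 left.
February 1907 has 28 days (1907 is not a leap year): 386 − 28 = 358 left.
January 1907 has 31 days: 358 − 31 = 327 left.
December 1906 has 31 days: 327 − 31 = 296 left.
November 1906 has 30 days: 296 − 30 = 266 left.
October 1906 has 31 days: 266 − 31 = 235 left.
September 1906 has 30 days: 235 − 30 = 205 left.
August 1906 has 31 days: 205 − 31 = 174 left.
July 1906 has 31 days: 174 − 31 = 143 left.
June 1906 has 30 days: 143 − 30 = 113 left.
May 1906 has 31 days: 113 − 31 = 82 left.
April 1906 has 30 days: 82 − 30 = 52 left.
March 1906 has 31 days: 52 − 31 = 21 left.
February 1906 has 28 days; 28 − 21 = 7 → February 7, 1906.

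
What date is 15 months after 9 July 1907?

Adding 15 months from July 9, 1907.
month 7 + 15 = 22, which is month 10 of year 1908 → October 1908.
Day 9 is valid in October, giving October 9, 1908.

October 9, 1908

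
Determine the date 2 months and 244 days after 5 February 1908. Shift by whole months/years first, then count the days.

December 5, 1908

Adding 2 months and 244 days from February 5, 1908: first the month/year part, then the days.
month 2 + 2 = 4 → April 1908.
Day 5 is valid in April, giving April 5, 1908.
Now add 244 days from April 5, 1908.
April has 30 days, so 30 − 5 = 25 days remain after April 5, 1908; 244 − 25 = 219 left.
May 1908 has 31 days: 219 − 31 = 188 left.
June 1908 has 30 days: 188 − 30 = 158 left.
July 1908 has 31 days: 158 − 31 = 127 left.
August 1908 has 31 days: 127 − 31 = 96 left.
September 1908 has 30 days: 96 − 30 = 66 left.
October 1908 has 31 days: 66 − 31 = 35 left.
November 1908 has 30 days: 35 − 30 = 5 left.
5 days into December 1908 → December 5, 1908.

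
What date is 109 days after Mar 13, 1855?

June 30, 1855

Adding 109 days from March 13, 1855.
March has 31 days, so 31 − 13 = 18 days remain after March 13, 1855; 109 − 18 = 91 left.
April 1855 has 30 days: 91 − 30 = 61 left.
May 1855 has 31 days: 61 − 31 = 30 left.
30 days into June 1855 → June 30, 1855.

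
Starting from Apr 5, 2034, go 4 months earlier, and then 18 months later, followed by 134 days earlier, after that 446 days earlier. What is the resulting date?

November 2, 2033

Going back 4 months from April 5, 2034:
month 4 − 4 = 0, which is month 12 of year 2033 → December 2033.
Day 5 is valid in December, giving December 5, 2033.
Counting forward 18 months from December 5, 2033:
month 12 + 18 = 30, which is month 6 of year 2035 → June 2035.
Day 5 is valid in June, giving June 5, 2035.
Counting back 134 days from June 5, 2035:
Going back 5 days from June 5, 2035 reaches the end of the previous month; 134 − 5 = 129 left.
May 2035 has 31 days: 129 − 31 = 98 left.
April 2035 has 30 days: 98 − 30 = 68 left.
March 2035 has 31 days: 68 − 31 = 37 left.
February 2035 has 28 days (2035 is not a leap year): 37 − 28 = 9 left.
January 2035 has 31 days; 31 − 9 = 22 → January 22, 2035.
Subtracting 446 days from January 22, 2035:
Going back 22 days from January 22, 2035 reaches the end of the previous month; 446 − 22 = 424 left.
December 2034 has 31 days: 424 − 31 = 393 left.
November 2034 has 30 days: 393 − 30 = 363 left.
October 2034 has 31 days: 363 − 31 = 332 left.
September 2034 has 30 days: 332 − 30 = 302 left.
August 2034 has 31 days: 302 − 31 = 271 left.
July 2034 has 31 days: 271 − 31 = 240 left.
June 2034 has 30 days: 240 − 30 = 210 left.
May 2034 has 31 days: 210 − 31 = 179 left.
April 2034 has 30 days: 179 − 30 = 149 left.
March 2034 has 31 days: 149 − 31 = 118 left.
February 2034 has 28 days (2034 is not a leap year): 118 − 28 = 90 left.
January 2034 has 31 days: 90 − 31 = 59 left.
December 2033 has 31 days: 59 − 31 = 28 left.
November 2033 has 30 days; 30 − 28 = 2 → November 2, 2033.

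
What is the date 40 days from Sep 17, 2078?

October 27, 2078

Counting forward 40 days from September 17, 2078.
September has 30 days, so 30 − 17 = 13 days remain after September 17, 2078; 40 − 13 = 27 left.
27 days into October 2078 → October 27, 2078.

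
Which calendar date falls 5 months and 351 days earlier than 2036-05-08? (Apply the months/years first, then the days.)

December 22, 2034

Going back 5 months and 351 days from May 8, 2036: first the month/year part, then the days.
month 5 − 5 = 0, which is month 12 of year 2035 → December 2035.
Day 8 is valid in December, giving December 8, 2035.
Now subtract 351 days from December 8, 2035.
Going back 8 days from December 8, 2035 reaches the end of the previous month; 351 − 8 = 343 left.
November 2035 has 30 days: 343 − 30 = 313 left.
October 2035 has 31 days: 313 − 31 = 282 left.
September 2035 has 30 days: 282 − 30 = 252 left.
August 2035 has 31 days: 252 − 31 = 221 left.
July 2035 has 31 days: 221 − 31 = 190 left.
June 2035 has 30 days: 190 − 30 = 160 left.
May 2035 has 31 days: 160 − 31 = 129 left.
April 2035 has 30 days: 129 − 30 = 99 left.
March 2035 has 31 days: 99 − 31 = 68 left.
February 2035 has 28 days (2035 is not a leap year): 68 − 28 = 40 left.
January 2035 has 31 days: 40 − 31 = 9 left.
December 2034 has 31 days; 31 − 9 = 22 → December 22, 2034.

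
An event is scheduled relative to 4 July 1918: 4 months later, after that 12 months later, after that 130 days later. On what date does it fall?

March 13, 1920

Counting forward 4 months from July 4, 1918:
month 7 + 4 = 11 → November 1918.
Day 4 is valid in November, giving November 4, 1918.
Counting forward 12 months from November 4, 1918:
month 11 + 12 = 23, which is month 11 of year 1919 → November 1919.
Day 4 is valid in November, giving November 4, 1919.
Adding 130 days from November 4, 1919:
November has 30 days, so 30 − 4 = 26 days remain after November 4, 1919; 130 − 26 = 104 left.
December 1919 has 31 days: 104 − 31 = 73 left.
January 1920 has 31 days: 73 − 31 = 42 left.
February 1920 has 29 days (1920 is a leap year): 42 − 29 = 13 left.
13 days into March 1920 → March 13, 1920.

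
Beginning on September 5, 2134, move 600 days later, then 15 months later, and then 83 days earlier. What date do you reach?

Adding 600 days from September 5, 2134:
September has 30 days, so 30 − 5 = 25 days remain after September 5, 2134; 600 − 25 = 575 left.
October 2134 has 31 days: 575 − 31 = 544 left.
November 2134 has 30 days: 544 − 30 = 514 left.
December 2134 has 31 days: 514 − 31 = 483 left.
January 2135 has 31 days: 483 − 31 = 452 left.
February 2135 has 28 days (2135 is not a leap year): 452 − 28 = 424 left.
March 2135 has 31 days: 424 − 31 = 393 left.
April 2135 has 30 days: 393 − 30 = 363 left.
May 2135 has 31 days: 363 − 31 = 332 left.
June 2135 has 30 days: 332 − 30 = 302 left.
July 2135 has 31 days: 302 − 31 = 271 left.
August 2135 has 31 days: 271 − 31 = 240 left.
September 2135 has 30 days: 240 − 30 = 210 left.
October 2135 has 31 days: 210 − 31 = 179 left.
November 2135 has 30 days: 179 − 30 = 149 left.
December 2135 has 31 days: 149 − 31 = 118 left.
January 2136 has 31 days: 118 − 31 = 87 left.
February 2136 has 29 days (2136 is a leap year): 87 − 29 = 58 left.
March 2136 has 31 days: 58 − 31 = 27 left.
27 days into April 2136 → April 27, 2136.
Advancing 15 months from April 27, 2136:
month 4 + 15 = 19, which is month 7 of year 2137 → July 2137.
Day 27 is valid in July, giving July 27, 2137.
Counting back 83 days from July 27, 2137:
Going back 27 days from July 27, 2137 reaches the end of the previous month; 83 − 27 = 56 left.
June 2137 has 30 days: 56 − 30 = 26 left.
May 2137 has 31 days; 31 − 26 = 5 → May 5, 2137.

May 5, 2137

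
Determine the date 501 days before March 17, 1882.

November 1, 1880

Subtracting 501 days from March 17, 1882.
Going back 17 days from March 17, 1882 reaches the end of the previous month; 501 − 17 = 484 left.
February 1882 has 28 days (1882 is not a leap year): 484 − 28 = 456 left.
January 1882 has 31 days: 456 − 31 = 425 left.
December 1881 has 31 days: 425 − 31 = 394 left.
November 1881 has 30 days: 394 − 30 = 364 left.
October 1881 has 31 days: 364 − 31 = 333 left.
September 1881 has 30 days: 333 − 30 = 303 left.
August 1881 has 31 days: 303 − 31 = 272 left.
July 1881 has 31 days: 272 − 31 = 241 left.
June 1881 has 30 days: 241 − 30 = 211 left.
May 1881 has 31 days: 211 − 31 = 180 left.
April 1881 has 30 days: 180 − 30 = 150 left.
March 1881 has 31 days: 150 − 31 = 119 left.
February 1881 has 28 days (1881 is not a leap year): 119 − 28 = 91 left.
January 1881 has 31 days: 91 − 31 = 60 left.
December 1880 has 31 days: 60 − 31 = 29 left.
November 1880 has 30 days; 30 − 29 = 1 → November 1, 1880.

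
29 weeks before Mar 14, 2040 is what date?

August 24, 2039

Counting back 29 weeks = 203 days from March 14, 2040.
Going back 14 days from March 14, 2040 reaches the end of the previous month; 203 − 14 = 189 left.
February 2040 has 29 days (2040 is a leap year): 189 − 29 = 160 left.
January 2040 has 31 days: 160 − 31 = 129 left.
December 2039 has 31 days: 129 − 31 = 98 left.
November 2039 has 30 days: 98 − 30 = 68 left.
October 2039 has 31 days: 68 − 31 = 37 left.
September 2039 has 30 days: 37 − 30 = 7 left.
August 2039 has 31 days; 31 − 7 = 24 → August 24, 2039.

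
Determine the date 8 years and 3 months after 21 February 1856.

Adding 8 years and 3 months from February 21, 1856.
+8 years → 1864; month 2 + 3 = 5 → May 1864.
Day 21 is valid in May, giving May 21, 1864.

May 21, 1864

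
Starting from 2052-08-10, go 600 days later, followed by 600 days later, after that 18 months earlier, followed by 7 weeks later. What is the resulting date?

July 11, 2054

Adding 600 days from August 10, 2052:
August has 31 days, so 31 − 10 = 21 days remain after August 10, 2052; 600 − 21 = 579 left.
September 2052 has 30 days: 579 − 30 = 549 left.
October 2052 has 31 days: 549 − 31 = 518 left.
November 2052 has 30 days: 518 − 30 = 488 left.
December 2052 has 31 days: 488 − 31 = 457 left.
January 2053 has 31 days: 457 − 31 = 426 left.
February 2053 has 28 days (2053 is not a leap year): 426 − 28 = 398 left.
March 2053 has 31 days: 398 − 31 = 367 left.
April 2053 has 30 days: 367 − 30 = 337 left.
May 2053 has 31 days: 337 − 31 = 306 left.
June 2053 has 30 days: 306 − 30 = 276 left.
July 2053 has 31 days: 276 − 31 = 245 left.
August 2053 has 31 days: 245 − 31 = 214 left.
September 2053 has 30 days: 214 − 30 = 184 left.
October 2053 has 31 days: 184 − 31 = 153 left.
November 2053 has 30 days: 153 − 30 = 123 left.
December 2053 has 31 days: 123 − 31 = 92 left.
January 2054 has 31 days: 92 − 31 = 61 left.
February 2054 has 28 days (2054 is not a leap year): 61 − 28 = 33 left.
March 2054 has 31 days: 33 − 31 = 2 left.
2 days into April 2054 → April 2, 2054.
Adding 600 days from April 2, 2054:
April has 30 days, so 30 − 2 = 28 days remain after April 2, 2054; 600 − 28 = 572 left.
May 2054 has 31 days: 572 − 31 = 541 left.
June 2054 has 30 days: 541 − 30 = 511 left.
July 2054 has 31 days: 511 − 31 = 480 left.
August 2054 has 31 days: 480 − 31 = 449 left.
September 2054 has 30 days: 449 − 30 = 419 left.
October 2054 has 31 days: 419 − 31 = 388 left.
November 2054 has 30 days: 388 − 30 = 358 left.
December 2054 has 31 days: 358 − 31 = 327 left.
January 2055 has 31 days: 327 − 31 = 296 left.
February 2055 has 28 days (2055 is not a leap year): 296 − 28 = 268 left.
March 2055 has 31 days: 268 − 31 = 237 left.
April 2055 has 30 days: 237 − 30 = 207 left.
May 2055 has 31 days: 207 − 31 = 176 left.
June 2055 has 30 days: 176 − 30 = 146 left.
July 2055 has 31 days: 146 − 31 = 115 left.
August 2055 has 31 days: 115 − 31 = 84 left.
September 2055 has 30 days: 84 − 30 = 54 left.
October 2055 has 31 days: 54 − 31 = 23 left.
23 days into November 2055 → November 23, 2055.
Counting back 18 months from November 23, 2055:
month 11 − 18 = -7, which is month 5 of year 2054 → May 2054.
Day 23 is valid in May, giving May 23, 2054.
Counting forward 7 weeks (= 49 days) from May 23, 2054:
May has 31 days, so 31 − 23 = 8 days remain after May 23, 2054; 49 − 8 = 41 left.
June 2054 has 30 days: 41 − 30 = 11 left.
11 days into July 2054 → July 11, 2054.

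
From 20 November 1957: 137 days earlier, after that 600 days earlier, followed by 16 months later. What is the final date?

Subtracting 137 days from November 20, 1957:
Going back 20 days from November 20, 1957 reaches the end of the previous month; 137 − 20 = 117 left.
October 1957 has 31 days: 117 − 31 = 86 left.
September 1957 has 30 days: 86 − 30 = 56 left.
August 1957 has 31 days: 56 − 31 = 25 left.
July 1957 has 31 days; 31 − 25 = 6 → July 6, 1957.
Subtracting 600 days from July 6, 1957:
Going back 6 days from July 6, 1957 reaches the end of the previous month; 600 − 6 = 594 left.
June 1957 has 30 days: 594 − 30 = 564 left.
May 1957 has 31 days: 564 − 31 = 533 left.
April 1957 has 30 days: 533 − 30 = 503 left.
March 1957 has 31 days: 503 − 31 = 472 left.
February 1957 has 28 days (1957 is not a leap year): 472 − 28 = 444 left.
January 1957 has 31 days: 444 − 31 = 413 left.
December 1956 has 31 days: 413 − 31 = 382 left.
November 1956 has 30 days: 382 − 30 = 352 left.
October 1956 has 31 days: 352 − 31 = 321 left.
September 1956 has 30 days: 321 − 30 = 291 left.
August 1956 has 31 days: 291 − 31 = 260 left.
July 1956 has 31 days: 260 − 31 = 229 left.
June 1956 has 30 days: 229 − 30 = 199 left.
May 1956 has 31 days: 199 − 31 = 168 left.
April 1956 has 30 days: 168 − 30 = 138 left.
March 1956 has 31 days: 138 − 31 = 107 left.
February 1956 has 29 days (1956 is a leap year): 107 − 29 = 78 left.
January 1956 has 31 days: 78 − 31 = 47 left.
December 1955 has 31 days: 47 − 31 = 16 left.
November 1955 has 30 days; 30 − 16 = 14 → November 14, 1955.
Counting forward 16 months from November 14, 1955:
month 11 + 16 = 27, which is month 3 of year 1957 → March 1957.
Day 14 is valid in March, giving March 14, 1957.

March 14, 1957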